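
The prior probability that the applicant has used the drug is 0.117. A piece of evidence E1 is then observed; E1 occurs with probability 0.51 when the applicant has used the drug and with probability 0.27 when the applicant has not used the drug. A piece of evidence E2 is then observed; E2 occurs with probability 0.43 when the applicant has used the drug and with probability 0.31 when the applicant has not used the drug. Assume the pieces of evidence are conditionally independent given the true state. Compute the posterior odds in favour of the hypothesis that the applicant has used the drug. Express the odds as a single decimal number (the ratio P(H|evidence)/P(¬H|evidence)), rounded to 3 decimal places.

Posterior odds ≈ 0.347

Prior odds = 0.117/(1−0.117) = 0.13250.
Likelihood ratio for E1 = 0.51/0.27 = 1.8889.
Likelihood ratio for E2 = 0.43/0.31 = 1.3871.
Posterior odds = prior odds × LR₁ × LR₂ = 0.34717.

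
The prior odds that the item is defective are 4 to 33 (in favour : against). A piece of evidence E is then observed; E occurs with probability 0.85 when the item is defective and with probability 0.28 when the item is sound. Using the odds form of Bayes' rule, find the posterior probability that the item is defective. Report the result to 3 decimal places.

Prior odds = 4/33 = 0.12121. In log-odds, ln(0.12121) = -2.1102.
Add log likelihood ratio: ln(3.0357) = 1.1104.
Posterior log-odds = -0.99977, so posterior odds = exp(-0.99977) = 0.36797. Converting, P(H|E) = 0.36797/1.3680 = 0.269.

Posterior probability ≈ 0.269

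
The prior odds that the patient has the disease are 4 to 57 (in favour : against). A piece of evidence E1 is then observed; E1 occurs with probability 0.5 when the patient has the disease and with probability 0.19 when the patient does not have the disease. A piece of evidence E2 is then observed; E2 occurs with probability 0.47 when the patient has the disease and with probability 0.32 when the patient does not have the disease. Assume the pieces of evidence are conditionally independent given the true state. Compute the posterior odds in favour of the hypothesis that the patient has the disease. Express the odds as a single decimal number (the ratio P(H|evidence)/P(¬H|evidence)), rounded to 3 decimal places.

Prior odds = 4/57 = 0.070175. In log-odds, ln(0.070175) = -2.6568.
Add log likelihood ratios: ln(2.6316) + ln(1.4687) = 1.3520.
Posterior log-odds = -1.3048, so posterior odds = exp(-1.3048) = 0.27124.

Posterior odds ≈ 0.271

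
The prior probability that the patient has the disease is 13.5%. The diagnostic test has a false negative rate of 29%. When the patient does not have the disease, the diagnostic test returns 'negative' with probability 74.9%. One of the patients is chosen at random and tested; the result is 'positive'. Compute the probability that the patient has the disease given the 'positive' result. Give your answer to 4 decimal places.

P(H | E) ≈ 0.3063

Let H be the event that the patient has the disease. P(H) = 0.135, so P(¬H) = 0.865. With E the 'positive' result, P(E|H) = 0.71 and P(E|¬H) = 0.251.
P(E) = 0.71·0.135 + 0.251·0.865 = 0.095850 + 0.21712 = 0.31296.
By Bayes' theorem, P(H|E) = 0.095850 / 0.31296 = 0.3063.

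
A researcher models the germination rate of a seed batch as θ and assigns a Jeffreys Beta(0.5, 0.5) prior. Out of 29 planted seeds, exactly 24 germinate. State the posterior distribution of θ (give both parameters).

Posterior: Beta(24.5, 5.5)

Observing 24 successes and 5 failures updates Beta(0.5, 0.5) by adding the success and failure counts to the two shape parameters: α = 0.5+24 = 24.5, β = 0.5+5 = 5.5.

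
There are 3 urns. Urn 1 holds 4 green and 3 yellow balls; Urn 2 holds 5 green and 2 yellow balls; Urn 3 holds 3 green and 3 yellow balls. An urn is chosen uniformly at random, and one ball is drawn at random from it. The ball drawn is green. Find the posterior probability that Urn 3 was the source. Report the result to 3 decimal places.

Posterior probability ≈ 0.280

Tabulate prior·likelihood by source: [1] prior 0.333333, lik 0.5714, product 0.1905; [2] prior 0.333333, lik 0.7143, product 0.2381; [3] prior 0.333333, lik 0.5, product 0.1667.
Normalizing constant = 0.59524; the posterior for Urn 3 is its product over the sum, 0.1667/0.59524 = 0.280.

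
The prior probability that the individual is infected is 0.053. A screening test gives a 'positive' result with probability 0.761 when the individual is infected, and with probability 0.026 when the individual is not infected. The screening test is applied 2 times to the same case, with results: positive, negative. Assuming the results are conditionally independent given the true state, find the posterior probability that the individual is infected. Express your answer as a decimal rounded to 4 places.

Posterior P(H) ≈ 0.2867

Let H be the event that the individual is infected; start with P(H) = 0.053. P('positive'|H) = 0.761, P('positive'|¬H) = 0.026.
Update on result 1 ('positive'): P(H) ← 0.761·0.0530 / (0.761·0.0530 + 0.026·0.9470) = 0.040333/0.064955 = 0.6209.
Update on result 2 ('negative'): P(H) ← 0.239·0.6209 / (0.239·0.6209 + 0.974·0.3791) = 0.14840/0.51761 = 0.2867.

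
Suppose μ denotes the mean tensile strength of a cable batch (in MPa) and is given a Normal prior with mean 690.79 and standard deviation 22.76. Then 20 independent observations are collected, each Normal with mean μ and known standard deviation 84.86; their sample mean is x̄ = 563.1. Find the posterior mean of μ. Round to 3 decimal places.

Posterior mean ≈ 615.460

With known σ, the Normal prior is conjugate. Weight on the data is w = (n/σ²)/(n/σ² + 1/τ₀²) = 0.00277731/(0.00277731+0.00193044) = 0.58994.
Posterior mean = w·x̄ + (1−w)·μ₀ = 0.58994·563.1 + 0.41006·690.79 = 615.460.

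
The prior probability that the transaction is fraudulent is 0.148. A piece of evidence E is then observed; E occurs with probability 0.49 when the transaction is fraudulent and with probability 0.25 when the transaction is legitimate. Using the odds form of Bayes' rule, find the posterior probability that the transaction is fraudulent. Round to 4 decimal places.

Posterior probability ≈ 0.2540

Prior odds = 0.148/(1−0.148) = 0.17371.
Likelihood ratio for E = 0.49/0.25 = 1.9600.
Posterior odds = prior odds × LR = 0.34047.
Posterior probability = odds/(1+odds) = 0.34047/1.3405 = 0.2540.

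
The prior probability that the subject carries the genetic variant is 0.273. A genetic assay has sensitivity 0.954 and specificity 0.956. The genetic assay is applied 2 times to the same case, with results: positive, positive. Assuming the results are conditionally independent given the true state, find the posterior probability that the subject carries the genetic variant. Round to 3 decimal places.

Let H be the event that the subject carries the genetic variant; start with P(H) = 0.273. P('positive'|H) = 0.954, P('positive'|¬H) = 0.044.
Update on result 1 ('positive'): P(H) ← 0.954·0.2730 / (0.954·0.2730 + 0.044·0.7270) = 0.26044/0.29243 = 0.8906.
Update on result 2 ('positive'): P(H) ← 0.954·0.8906 / (0.954·0.8906 + 0.044·0.1094) = 0.84964/0.85446 = 0.9944.

Posterior P(H) ≈ 0.994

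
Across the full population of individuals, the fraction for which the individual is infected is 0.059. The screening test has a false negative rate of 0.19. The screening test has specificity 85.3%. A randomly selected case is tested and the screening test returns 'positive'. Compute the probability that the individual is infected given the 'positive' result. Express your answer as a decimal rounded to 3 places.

Write H for 'the individual is infected'. Prior odds H:¬H = 0.059/0.941 = 0.062699. For the 'positive' outcome, the likelihood ratio is 0.81/0.147 = 5.5102.
Posterior odds = 0.062699 × 5.5102 = 0.34549, so P(H|E) = 0.34549/(1+0.34549) = 0.257.

P(H | E) ≈ 0.257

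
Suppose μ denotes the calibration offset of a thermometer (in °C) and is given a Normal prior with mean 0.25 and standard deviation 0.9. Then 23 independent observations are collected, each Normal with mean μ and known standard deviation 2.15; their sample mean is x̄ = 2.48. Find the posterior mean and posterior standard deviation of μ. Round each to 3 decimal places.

Prior precision 1/τ₀² = 1/0.9² = 1.23457; data precision n/σ² = 23/2.15² = 4.97566.
Posterior precision = 1.23457 + 4.97566 = 6.21023, giving posterior SD = 1/√6.21023 = 0.401.
Posterior mean = (1.23457·0.25 + 4.97566·2.48) / 6.21023 = 2.037.

Posterior mean ≈ 2.037; posterior SD ≈ 0.401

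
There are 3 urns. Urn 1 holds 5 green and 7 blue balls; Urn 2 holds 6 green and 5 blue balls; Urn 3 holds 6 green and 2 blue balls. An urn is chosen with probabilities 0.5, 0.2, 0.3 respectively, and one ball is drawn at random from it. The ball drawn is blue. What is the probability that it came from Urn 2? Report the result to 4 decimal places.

P(blue|Urn 1) = 0.5833; P(blue|Urn 2) = 0.4545; P(blue|Urn 3) = 0.25.
Prior × likelihood for each source: 0.5·0.5833=0.2917, 0.2·0.4545=0.09091, 0.3·0.25=0.07500. Summing gives P(blue) = 0.45758.
P(Urn 2 | blue) = 0.09091 / 0.45758 = 0.1987.

Posterior probability ≈ 0.1987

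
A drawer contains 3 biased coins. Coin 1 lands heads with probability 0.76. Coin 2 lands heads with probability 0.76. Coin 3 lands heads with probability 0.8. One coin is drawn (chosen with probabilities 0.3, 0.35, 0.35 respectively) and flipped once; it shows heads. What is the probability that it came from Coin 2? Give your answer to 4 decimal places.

Posterior probability ≈ 0.3437

Tabulate prior·likelihood by source: [1] prior 0.3, lik 0.76, product 0.2280; [2] prior 0.35, lik 0.76, product 0.2660; [3] prior 0.35, lik 0.8, product 0.2800.
Normalizing constant = 0.77400; the posterior for Coin 2 is its product over the sum, 0.2660/0.77400 = 0.3437.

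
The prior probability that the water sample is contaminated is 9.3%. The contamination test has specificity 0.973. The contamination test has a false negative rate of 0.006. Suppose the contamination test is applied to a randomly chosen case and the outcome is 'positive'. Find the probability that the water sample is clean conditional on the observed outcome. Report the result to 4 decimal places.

Let H be the event that the water sample is contaminated. P(H) = 0.093, so P(¬H) = 0.907. With E the 'positive' result, P(E|H) = 0.994 and P(E|¬H) = 0.027.
P(E) = 0.994·0.093 + 0.027·0.907 = 0.092442 + 0.024489 = 0.11693.
By Bayes' theorem, P(H|E) = 0.092442 / 0.11693 = 0.7906. Hence P(¬H|E) = 1 − 0.7906 = 0.2094.

P(¬H | E) ≈ 0.2094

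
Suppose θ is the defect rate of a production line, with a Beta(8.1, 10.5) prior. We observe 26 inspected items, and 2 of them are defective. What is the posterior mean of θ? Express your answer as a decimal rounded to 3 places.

Posterior mean ≈ 0.226

Observing 2 successes and 24 failures updates Beta(8.1, 10.5) by adding the success and failure counts to the two shape parameters: α = 8.1+2 = 10.1, β = 10.5+24 = 34.5.
Posterior mean = α/(α+β) = 10.1/44.6 = 0.226.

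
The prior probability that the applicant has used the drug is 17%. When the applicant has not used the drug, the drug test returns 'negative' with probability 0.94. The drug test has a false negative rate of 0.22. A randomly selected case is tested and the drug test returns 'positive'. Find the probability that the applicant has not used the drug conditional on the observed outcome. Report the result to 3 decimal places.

Let H be the event that the applicant has used the drug. P(H) = 0.17, so P(¬H) = 0.83. With E the 'positive' result, P(E|H) = 0.78 and P(E|¬H) = 0.06.
P(E) = 0.78·0.17 + 0.06·0.83 = 0.13260 + 0.049800 = 0.18240.
By Bayes' theorem, P(H|E) = 0.13260 / 0.18240 = 0.727. Hence P(¬H|E) = 1 − 0.727 = 0.273.

P(¬H | E) ≈ 0.273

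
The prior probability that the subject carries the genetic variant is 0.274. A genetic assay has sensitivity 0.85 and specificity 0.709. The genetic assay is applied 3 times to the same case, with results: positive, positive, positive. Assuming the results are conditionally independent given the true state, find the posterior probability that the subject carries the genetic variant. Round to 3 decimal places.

Posterior P(H) ≈ 0.904

With H the event that the subject carries the genetic variant, the joint likelihood of the observed sequence is P(data|H) = 0.85·0.85·0.85 = 0.61412 and P(data|¬H) = 0.291·0.291·0.291 = 0.024642.
Bayes: P(H|data) = 0.274·0.61412 / (0.274·0.61412 + 0.726·0.024642) = 0.16827/0.18616 = 0.9039.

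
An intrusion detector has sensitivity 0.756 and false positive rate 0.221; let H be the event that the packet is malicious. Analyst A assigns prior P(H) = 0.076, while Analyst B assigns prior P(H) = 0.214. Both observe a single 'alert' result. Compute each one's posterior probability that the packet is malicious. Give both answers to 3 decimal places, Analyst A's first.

Analyst A: 0.220; Analyst B: 0.482

The likelihood ratio for an 'alert' result is 0.756/0.221 = 3.4208.
Analyst A: prior odds 0.076/0.924 = 0.082251; posterior odds 0.28137; posterior probability 0.220.
Analyst B: prior odds 0.214/0.786 = 0.27226; posterior odds 0.93137; posterior probability 0.482.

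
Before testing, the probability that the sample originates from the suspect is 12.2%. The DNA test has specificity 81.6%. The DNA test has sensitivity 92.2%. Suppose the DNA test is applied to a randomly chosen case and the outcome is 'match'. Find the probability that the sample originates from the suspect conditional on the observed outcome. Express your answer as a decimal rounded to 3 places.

P(H | E) ≈ 0.410

Write H for 'the sample originates from the suspect'. Prior odds H:¬H = 0.122/0.878 = 0.13895. For the 'match' outcome, the likelihood ratio is 0.922/0.184 = 5.0109.
Posterior odds = 0.13895 × 5.0109 = 0.69627, so P(H|E) = 0.69627/(1+0.69627) = 0.410.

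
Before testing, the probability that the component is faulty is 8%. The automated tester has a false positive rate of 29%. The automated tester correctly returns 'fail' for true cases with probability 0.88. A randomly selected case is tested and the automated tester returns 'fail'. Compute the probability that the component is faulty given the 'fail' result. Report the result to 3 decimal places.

P(H | E) ≈ 0.209

Let H be the event that the component is faulty. P(H) = 0.08, so P(¬H) = 0.92. With E the 'fail' result, P(E|H) = 0.88 and P(E|¬H) = 0.29.
P(E) = 0.88·0.08 + 0.29·0.92 = 0.070400 + 0.26680 = 0.33720.
By Bayes' theorem, P(H|E) = 0.070400 / 0.33720 = 0.209.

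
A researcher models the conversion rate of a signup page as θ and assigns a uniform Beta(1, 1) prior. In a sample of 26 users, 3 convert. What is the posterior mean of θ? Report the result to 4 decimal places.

The binomial likelihood is conjugate to the Beta prior: with 3 successes and 23 failures, the posterior is Beta(1+3, 1+23) = Beta(4, 24).
Posterior mean = α/(α+β) = 4/28 = 0.1429.

Posterior mean ≈ 0.1429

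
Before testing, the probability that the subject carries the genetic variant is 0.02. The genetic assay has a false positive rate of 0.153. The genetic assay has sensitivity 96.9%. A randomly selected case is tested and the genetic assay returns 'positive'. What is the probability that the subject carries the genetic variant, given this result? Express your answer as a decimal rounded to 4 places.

P(H | E) ≈ 0.1145

Write H for 'the subject carries the genetic variant'. Prior odds H:¬H = 0.02/0.98 = 0.020408. For the 'positive' outcome, the likelihood ratio is 0.969/0.153 = 6.3333.
Posterior odds = 0.020408 × 6.3333 = 0.12925, so P(H|E) = 0.12925/(1+0.12925) = 0.1145.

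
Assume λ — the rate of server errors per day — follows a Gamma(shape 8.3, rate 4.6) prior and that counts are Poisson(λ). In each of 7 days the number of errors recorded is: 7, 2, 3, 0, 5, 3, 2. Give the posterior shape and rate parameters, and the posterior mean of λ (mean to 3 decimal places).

The Poisson likelihood adds the total count to the shape and the number of exposure periods to the rate. Here ∑xᵢ = 22 and n = 7, so shape 8.3→30.3 and rate 4.6→11.6.
E[λ | data] = 30.3/11.6 = 2.612.

Posterior: Gamma(shape=30.3, rate=11.6); mean ≈ 2.612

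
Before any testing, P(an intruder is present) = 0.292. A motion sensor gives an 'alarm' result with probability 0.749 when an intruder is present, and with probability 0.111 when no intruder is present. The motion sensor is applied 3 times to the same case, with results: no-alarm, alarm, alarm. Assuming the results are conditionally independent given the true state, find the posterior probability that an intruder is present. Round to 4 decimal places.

Let H be the event that an intruder is present; start with P(H) = 0.292. P('alarm'|H) = 0.749, P('alarm'|¬H) = 0.111.
Update on result 1 ('no-alarm'): P(H) ← 0.251·0.2920 / (0.251·0.2920 + 0.889·0.7080) = 0.073292/0.70270 = 0.1043.
Update on result 2 ('alarm'): P(H) ← 0.749·0.1043 / (0.749·0.1043 + 0.111·0.8957) = 0.078121/0.17754 = 0.4400.
Update on result 3 ('alarm'): P(H) ← 0.749·0.4400 / (0.749·0.4400 + 0.111·0.5600) = 0.32957/0.39173 = 0.8413.

Posterior P(H) ≈ 0.8413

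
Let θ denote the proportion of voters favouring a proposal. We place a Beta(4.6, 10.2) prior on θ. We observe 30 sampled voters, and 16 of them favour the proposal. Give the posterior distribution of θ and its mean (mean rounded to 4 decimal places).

Posterior: Beta(20.6, 24.2); mean ≈ 0.4598

The binomial likelihood is conjugate to the Beta prior: with 16 successes and 14 failures, the posterior is Beta(4.6+16, 10.2+14) = Beta(20.6, 24.2).
Posterior mean = α/(α+β) = 20.6/44.8 = 0.4598.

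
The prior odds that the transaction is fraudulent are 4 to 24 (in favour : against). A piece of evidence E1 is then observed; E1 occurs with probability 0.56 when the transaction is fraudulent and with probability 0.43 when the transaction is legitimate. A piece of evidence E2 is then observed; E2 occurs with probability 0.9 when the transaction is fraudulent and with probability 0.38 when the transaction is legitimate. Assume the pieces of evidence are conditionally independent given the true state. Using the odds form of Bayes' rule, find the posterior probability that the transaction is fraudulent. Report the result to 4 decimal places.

Prior odds = 4/24 = 0.16667. In log-odds, ln(0.16667) = -1.7918.
Add log likelihood ratios: ln(1.3023) + ln(2.3684) = 1.1264.
Posterior log-odds = -0.66538, so posterior odds = exp(-0.66538) = 0.51408. Converting, P(H|E) = 0.51408/1.5141 = 0.3395.

Posterior probability ≈ 0.3395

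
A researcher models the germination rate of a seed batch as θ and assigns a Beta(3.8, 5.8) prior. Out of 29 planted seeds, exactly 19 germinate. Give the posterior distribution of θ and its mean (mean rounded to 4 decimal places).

Posterior: Beta(22.8, 15.8); mean ≈ 0.5907

The binomial likelihood is conjugate to the Beta prior: with 19 successes and 10 failures, the posterior is Beta(3.8+19, 5.8+10) = Beta(22.8, 15.8).
E[θ | data] = 22.8/(22.8+15.8) = 0.5907.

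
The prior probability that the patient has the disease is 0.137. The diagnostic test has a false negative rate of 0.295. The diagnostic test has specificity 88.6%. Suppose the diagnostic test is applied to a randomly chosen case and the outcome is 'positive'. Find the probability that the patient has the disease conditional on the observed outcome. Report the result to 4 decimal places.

P(H | E) ≈ 0.4954

Write H for 'the patient has the disease'. Prior odds H:¬H = 0.137/0.863 = 0.15875. For the 'positive' outcome, the likelihood ratio is 0.705/0.114 = 6.1842.
Posterior odds = 0.15875 × 6.1842 = 0.98173, so P(H|E) = 0.98173/(1+0.98173) = 0.4954.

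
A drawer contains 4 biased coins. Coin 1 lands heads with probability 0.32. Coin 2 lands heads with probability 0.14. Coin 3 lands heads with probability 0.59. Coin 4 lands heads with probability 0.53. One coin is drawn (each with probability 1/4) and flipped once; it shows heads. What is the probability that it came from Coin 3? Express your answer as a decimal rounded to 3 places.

P(heads|C1) = 0.32; P(heads|C2) = 0.14; P(heads|C3) = 0.59; P(heads|C4) = 0.53.
Prior × likelihood for each source: 0.25·0.32=0.08000, 0.25·0.14=0.03500, 0.25·0.59=0.1475, 0.25·0.53=0.1325. Summing gives P(heads) = 0.39500.
P(Coin 3 | heads) = 0.1475 / 0.39500 = 0.373.

Posterior probability ≈ 0.373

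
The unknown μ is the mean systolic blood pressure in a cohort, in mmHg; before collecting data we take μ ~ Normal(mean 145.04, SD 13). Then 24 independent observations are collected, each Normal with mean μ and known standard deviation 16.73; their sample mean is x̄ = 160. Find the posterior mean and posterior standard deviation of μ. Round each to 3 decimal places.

With known σ, the Normal prior is conjugate. Weight on the data is w = (n/σ²)/(n/σ² + 1/τ₀²) = 0.0857471/(0.0857471+0.00591716) = 0.93545.
Posterior mean = w·x̄ + (1−w)·μ₀ = 0.93545·160 + 0.064553·145.04 = 159.034. Posterior variance = 1/(0.0857471+0.00591716) = 10.9094, so SD = 3.303.

Posterior mean ≈ 159.034; posterior SD ≈ 3.303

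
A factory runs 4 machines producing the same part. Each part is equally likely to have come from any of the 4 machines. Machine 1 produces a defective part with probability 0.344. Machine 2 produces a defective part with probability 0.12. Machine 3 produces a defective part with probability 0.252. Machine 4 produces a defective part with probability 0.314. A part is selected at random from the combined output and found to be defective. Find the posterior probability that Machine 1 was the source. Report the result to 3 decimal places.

Posterior probability ≈ 0.334

P(defective|M1) = 0.344; P(defective|M2) = 0.12; P(defective|M3) = 0.252; P(defective|M4) = 0.314.
Prior × likelihood for each source: 0.25·0.344=0.08600, 0.25·0.12=0.03000, 0.25·0.252=0.06300, 0.25·0.314=0.07850. Summing gives P(defective) = 0.25750.
P(Machine 1 | defective) = 0.08600 / 0.25750 = 0.334.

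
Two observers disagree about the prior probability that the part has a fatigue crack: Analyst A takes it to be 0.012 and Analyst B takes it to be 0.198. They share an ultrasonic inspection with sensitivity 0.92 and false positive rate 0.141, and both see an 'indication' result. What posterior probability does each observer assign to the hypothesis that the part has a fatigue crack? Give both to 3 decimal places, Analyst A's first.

P('+'|H) = 0.92, P('+'|¬H) = 0.141.
Analyst A: numerator 0.92·0.012 = 0.011040; evidence = 0.011040+0.141·0.988 = 0.15035; posterior = 0.073.
Analyst B: numerator 0.92·0.198 = 0.18216; evidence = 0.18216+0.141·0.802 = 0.29524; posterior = 0.617.

Analyst A: 0.073; Analyst B: 0.617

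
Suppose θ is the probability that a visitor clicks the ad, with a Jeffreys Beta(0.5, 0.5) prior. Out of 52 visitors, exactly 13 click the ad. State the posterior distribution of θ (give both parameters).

Posterior: Beta(13.5, 39.5)

Observing 13 successes and 39 failures updates Beta(0.5, 0.5) by adding the success and failure counts to the two shape parameters: α = 0.5+13 = 13.5, β = 0.5+39 = 39.5.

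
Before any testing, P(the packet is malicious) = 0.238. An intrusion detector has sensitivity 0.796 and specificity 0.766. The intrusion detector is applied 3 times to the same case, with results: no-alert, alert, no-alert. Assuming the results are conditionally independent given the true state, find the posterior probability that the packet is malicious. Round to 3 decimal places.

Let H be the event that the packet is malicious; start with P(H) = 0.238. P('alert'|H) = 0.796, P('alert'|¬H) = 0.234.
Update on result 1 ('no-alert'): P(H) ← 0.204·0.2380 / (0.204·0.2380 + 0.766·0.7620) = 0.048552/0.63224 = 0.0768.
Update on result 2 ('alert'): P(H) ← 0.796·0.0768 / (0.796·0.0768 + 0.234·0.9232) = 0.061127/0.27716 = 0.2206.
Update on result 3 ('no-alert'): P(H) ← 0.204·0.2206 / (0.204·0.2206 + 0.766·0.7794) = 0.044992/0.64205 = 0.0701.

Posterior P(H) ≈ 0.070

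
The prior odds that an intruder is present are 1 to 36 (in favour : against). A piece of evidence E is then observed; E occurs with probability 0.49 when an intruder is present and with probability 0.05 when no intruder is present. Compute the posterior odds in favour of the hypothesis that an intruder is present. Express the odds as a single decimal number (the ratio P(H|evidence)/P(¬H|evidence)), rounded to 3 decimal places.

Posterior odds ≈ 0.272

Prior odds = 1/36 = 0.027778.
Likelihood ratio for E = 0.49/0.05 = 9.8000.
Posterior odds = prior odds × LR = 0.27222.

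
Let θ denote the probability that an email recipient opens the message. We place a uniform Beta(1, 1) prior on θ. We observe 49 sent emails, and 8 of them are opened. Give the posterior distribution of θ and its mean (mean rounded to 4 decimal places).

Posterior: Beta(9, 42); mean ≈ 0.1765

The binomial likelihood is conjugate to the Beta prior: with 8 successes and 41 failures, the posterior is Beta(1+8, 1+41) = Beta(9, 42).
Posterior mean = α/(α+β) = 9/51 = 0.1765.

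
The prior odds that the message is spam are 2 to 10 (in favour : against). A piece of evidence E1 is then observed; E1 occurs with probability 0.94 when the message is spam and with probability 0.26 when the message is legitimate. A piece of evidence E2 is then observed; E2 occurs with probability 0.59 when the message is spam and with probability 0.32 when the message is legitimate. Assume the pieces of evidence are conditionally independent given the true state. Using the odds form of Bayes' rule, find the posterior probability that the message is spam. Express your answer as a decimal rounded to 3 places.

Posterior probability ≈ 0.571

Prior odds = 2/10 = 0.20000. In log-odds, ln(0.20000) = -1.6094.
Add log likelihood ratios: ln(3.6154) + ln(1.8437) = 1.8970.
Posterior log-odds = 0.28756, so posterior odds = exp(0.28756) = 1.3332. Converting, P(H|E) = 1.3332/2.3332 = 0.571.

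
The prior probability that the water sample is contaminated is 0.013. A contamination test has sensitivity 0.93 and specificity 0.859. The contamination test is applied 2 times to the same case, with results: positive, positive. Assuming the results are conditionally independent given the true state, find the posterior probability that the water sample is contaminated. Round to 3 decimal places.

Posterior P(H) ≈ 0.364

With H the event that the water sample is contaminated, the joint likelihood of the observed sequence is P(data|H) = 0.93·0.93 = 0.86490 and P(data|¬H) = 0.141·0.141 = 0.019881.
Bayes: P(H|data) = 0.013·0.86490 / (0.013·0.86490 + 0.987·0.019881) = 0.011244/0.030866 = 0.3643.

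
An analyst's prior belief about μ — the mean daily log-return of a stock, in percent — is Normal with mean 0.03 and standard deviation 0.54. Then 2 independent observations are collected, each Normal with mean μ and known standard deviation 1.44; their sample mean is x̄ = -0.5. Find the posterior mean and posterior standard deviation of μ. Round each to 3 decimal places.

Posterior mean ≈ -0.086; posterior SD ≈ 0.477

With known σ, the Normal prior is conjugate. Weight on the data is w = (n/σ²)/(n/σ² + 1/τ₀²) = 0.964506/(0.964506+3.42936) = 0.21951.
Posterior mean = w·x̄ + (1−w)·μ₀ = 0.21951·-0.5 + 0.78049·0.03 = -0.086. Posterior variance = 1/(0.964506+3.42936) = 0.227590, so SD = 0.477.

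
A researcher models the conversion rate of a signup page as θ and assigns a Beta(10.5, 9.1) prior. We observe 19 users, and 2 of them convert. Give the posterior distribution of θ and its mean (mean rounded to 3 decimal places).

Observing 2 successes and 17 failures updates Beta(10.5, 9.1) by adding the success and failure counts to the two shape parameters: α = 10.5+2 = 12.5, β = 9.1+17 = 26.1.
E[θ | data] = 12.5/(12.5+26.1) = 0.324.

Posterior: Beta(12.5, 26.1); mean ≈ 0.324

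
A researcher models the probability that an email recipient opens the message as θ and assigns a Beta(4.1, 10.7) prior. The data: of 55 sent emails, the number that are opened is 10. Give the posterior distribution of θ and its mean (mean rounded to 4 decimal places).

Posterior: Beta(14.1, 55.7); mean ≈ 0.2020

The binomial likelihood is conjugate to the Beta prior: with 10 successes and 45 failures, the posterior is Beta(4.1+10, 10.7+45) = Beta(14.1, 55.7).
Posterior mean = α/(α+β) = 14.1/69.8 = 0.2020.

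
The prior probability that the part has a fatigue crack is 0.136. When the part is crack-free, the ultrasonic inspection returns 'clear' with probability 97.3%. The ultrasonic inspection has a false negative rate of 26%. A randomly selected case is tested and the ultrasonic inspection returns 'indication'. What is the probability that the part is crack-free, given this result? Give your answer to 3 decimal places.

Let H be the event that the part has a fatigue crack. P(H) = 0.136, so P(¬H) = 0.864. With E the 'indication' result, P(E|H) = 0.74 and P(E|¬H) = 0.027.
P(E) = 0.74·0.136 + 0.027·0.864 = 0.10064 + 0.023328 = 0.12397.
By Bayes' theorem, P(H|E) = 0.10064 / 0.12397 = 0.812. Hence P(¬H|E) = 1 − 0.812 = 0.188.

P(¬H | E) ≈ 0.188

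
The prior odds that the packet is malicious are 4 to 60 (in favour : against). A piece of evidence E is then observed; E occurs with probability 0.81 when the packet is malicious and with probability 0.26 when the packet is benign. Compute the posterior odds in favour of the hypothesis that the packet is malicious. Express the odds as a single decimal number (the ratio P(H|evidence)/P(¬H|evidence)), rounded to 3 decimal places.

Posterior odds ≈ 0.208

Prior odds = 4/60 = 0.066667.
Likelihood ratio for E = 0.81/0.26 = 3.1154.
Posterior odds = prior odds × LR = 0.20769.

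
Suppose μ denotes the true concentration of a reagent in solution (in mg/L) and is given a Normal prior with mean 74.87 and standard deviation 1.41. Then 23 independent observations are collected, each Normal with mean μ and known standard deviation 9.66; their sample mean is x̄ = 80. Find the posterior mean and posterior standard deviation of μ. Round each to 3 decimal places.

Posterior mean ≈ 76.557; posterior SD ≈ 1.155

With known σ, the Normal prior is conjugate. Weight on the data is w = (n/σ²)/(n/σ² + 1/τ₀²) = 0.246475/(0.246475+0.502993) = 0.32887.
Posterior mean = w·x̄ + (1−w)·μ₀ = 0.32887·80 + 0.67113·74.87 = 76.557. Posterior variance = 1/(0.246475+0.502993) = 1.33428, so SD = 1.155.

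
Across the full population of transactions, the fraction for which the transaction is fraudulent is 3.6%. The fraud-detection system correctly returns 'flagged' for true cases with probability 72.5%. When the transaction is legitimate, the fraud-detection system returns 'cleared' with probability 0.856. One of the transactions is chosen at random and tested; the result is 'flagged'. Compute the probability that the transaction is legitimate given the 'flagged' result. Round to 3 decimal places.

Write H for 'the transaction is fraudulent'. Prior odds H:¬H = 0.036/0.964 = 0.037344. For the 'flagged' outcome, the likelihood ratio is 0.725/0.144 = 5.0347.
Posterior odds = 0.037344 × 5.0347 = 0.18802, so P(H|E) = 0.18802/(1+0.18802) = 0.158. Then P(¬H|E) = 1 − 0.158 = 0.842.

P(¬H | E) ≈ 0.842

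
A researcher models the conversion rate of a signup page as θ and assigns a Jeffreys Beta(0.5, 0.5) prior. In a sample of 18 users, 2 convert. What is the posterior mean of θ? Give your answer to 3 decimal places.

Posterior mean ≈ 0.132

Observing 2 successes and 16 failures updates Beta(0.5, 0.5) by adding the success and failure counts to the two shape parameters: α = 0.5+2 = 2.5, β = 0.5+16 = 16.5.
Posterior mean = α/(α+β) = 2.5/19 = 0.132.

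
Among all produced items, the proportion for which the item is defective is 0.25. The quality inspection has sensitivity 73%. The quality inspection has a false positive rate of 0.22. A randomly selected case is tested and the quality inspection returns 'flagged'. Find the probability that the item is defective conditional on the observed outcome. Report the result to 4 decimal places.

Let H be the event that the item is defective. P(H) = 0.25, so P(¬H) = 0.75. With E the 'flagged' result, P(E|H) = 0.73 and P(E|¬H) = 0.22.
P(E) = 0.73·0.25 + 0.22·0.75 = 0.18250 + 0.16500 = 0.34750.
By Bayes' theorem, P(H|E) = 0.18250 / 0.34750 = 0.5252.

P(H | E) ≈ 0.5252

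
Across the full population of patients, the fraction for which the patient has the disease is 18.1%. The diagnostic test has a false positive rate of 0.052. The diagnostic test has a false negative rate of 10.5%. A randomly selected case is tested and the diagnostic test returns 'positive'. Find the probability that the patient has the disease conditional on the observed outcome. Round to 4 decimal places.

Let H be the event that the patient has the disease. P(H) = 0.181, so P(¬H) = 0.819. With E the 'positive' result, P(E|H) = 0.895 and P(E|¬H) = 0.052.
P(E) = 0.895·0.181 + 0.052·0.819 = 0.16200 + 0.042588 = 0.20458.
By Bayes' theorem, P(H|E) = 0.16200 / 0.20458 = 0.7918.

P(H | E) ≈ 0.7918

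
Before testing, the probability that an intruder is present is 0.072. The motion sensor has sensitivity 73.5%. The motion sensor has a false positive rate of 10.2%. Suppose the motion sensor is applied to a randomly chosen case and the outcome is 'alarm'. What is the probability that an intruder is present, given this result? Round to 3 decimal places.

Write H for 'an intruder is present'. Prior odds H:¬H = 0.072/0.928 = 0.077586. For the 'alarm' outcome, the likelihood ratio is 0.735/0.102 = 7.2059.
Posterior odds = 0.077586 × 7.2059 = 0.55908, so P(H|E) = 0.55908/(1+0.55908) = 0.359.

P(H | E) ≈ 0.359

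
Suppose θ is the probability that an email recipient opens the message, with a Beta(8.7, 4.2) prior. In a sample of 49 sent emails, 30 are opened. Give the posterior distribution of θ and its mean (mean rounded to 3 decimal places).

Posterior: Beta(38.7, 23.2); mean ≈ 0.625

The binomial likelihood is conjugate to the Beta prior: with 30 successes and 19 failures, the posterior is Beta(8.7+30, 4.2+19) = Beta(38.7, 23.2).
Posterior mean = α/(α+β) = 38.7/61.9 = 0.625.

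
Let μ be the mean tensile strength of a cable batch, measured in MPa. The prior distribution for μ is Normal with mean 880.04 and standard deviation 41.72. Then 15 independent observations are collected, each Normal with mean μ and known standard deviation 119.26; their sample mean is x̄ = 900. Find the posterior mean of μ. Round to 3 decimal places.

With known σ, the Normal prior is conjugate. Weight on the data is w = (n/σ²)/(n/σ² + 1/τ₀²) = 0.00105463/(0.00105463+0.00057453) = 0.64735.
Posterior mean = w·x̄ + (1−w)·μ₀ = 0.64735·900 + 0.35265·880.04 = 892.961.

Posterior mean ≈ 892.961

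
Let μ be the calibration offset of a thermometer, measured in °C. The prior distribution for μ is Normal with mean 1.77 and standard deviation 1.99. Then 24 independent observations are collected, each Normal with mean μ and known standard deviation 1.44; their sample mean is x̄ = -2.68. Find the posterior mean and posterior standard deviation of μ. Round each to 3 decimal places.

Posterior mean ≈ -2.585; posterior SD ≈ 0.291

With known σ, the Normal prior is conjugate. Weight on the data is w = (n/σ²)/(n/σ² + 1/τ₀²) = 11.5741/(11.5741+0.252519) = 0.97865.
Posterior mean = w·x̄ + (1−w)·μ₀ = 0.97865·-2.68 + 0.021352·1.77 = -2.585. Posterior variance = 1/(11.5741+0.252519) = 0.0845552, so SD = 0.291.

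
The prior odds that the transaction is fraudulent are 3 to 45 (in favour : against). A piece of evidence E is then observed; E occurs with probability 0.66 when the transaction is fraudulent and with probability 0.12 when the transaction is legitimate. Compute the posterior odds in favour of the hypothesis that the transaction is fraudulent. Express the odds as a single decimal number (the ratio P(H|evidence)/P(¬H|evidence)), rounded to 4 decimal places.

Posterior odds ≈ 0.3667

Prior odds = 3/45 = 0.066667. In log-odds, ln(0.066667) = -2.7081.
Add log likelihood ratio: ln(5.5000) = 1.7047.
Posterior log-odds = -1.0033, so posterior odds = exp(-1.0033) = 0.36667.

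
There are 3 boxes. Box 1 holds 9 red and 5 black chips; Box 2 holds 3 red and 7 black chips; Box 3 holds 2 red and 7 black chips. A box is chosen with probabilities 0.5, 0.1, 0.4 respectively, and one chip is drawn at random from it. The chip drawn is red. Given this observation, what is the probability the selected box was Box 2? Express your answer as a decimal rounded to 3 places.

Posterior probability ≈ 0.068

P(red|Box 1) = 0.6429; P(red|Box 2) = 0.3; P(red|Box 3) = 0.2222.
Prior × likelihood for each source: 0.5·0.6429=0.3214, 0.1·0.3=0.03000, 0.4·0.2222=0.08889. Summing gives P(red) = 0.44032.
P(Box 2 | red) = 0.03000 / 0.44032 = 0.068.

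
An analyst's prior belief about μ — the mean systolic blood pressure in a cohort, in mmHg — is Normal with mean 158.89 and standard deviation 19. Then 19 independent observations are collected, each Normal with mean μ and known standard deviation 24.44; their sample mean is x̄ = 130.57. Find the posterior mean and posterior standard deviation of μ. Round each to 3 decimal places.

With known σ, the Normal prior is conjugate. Weight on the data is w = (n/σ²)/(n/σ² + 1/τ₀²) = 0.0318091/(0.0318091+0.00277008) = 0.91989.
Posterior mean = w·x̄ + (1−w)·μ₀ = 0.91989·130.57 + 0.080108·158.89 = 132.839. Posterior variance = 1/(0.0318091+0.00277008) = 28.9191, so SD = 5.378.

Posterior mean ≈ 132.839; posterior SD ≈ 5.378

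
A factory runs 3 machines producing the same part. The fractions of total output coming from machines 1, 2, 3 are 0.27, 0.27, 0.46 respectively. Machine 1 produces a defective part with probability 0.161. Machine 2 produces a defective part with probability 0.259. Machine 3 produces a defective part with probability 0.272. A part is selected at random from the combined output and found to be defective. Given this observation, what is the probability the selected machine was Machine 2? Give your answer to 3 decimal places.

Posterior probability ≈ 0.293

P(defective|M1) = 0.161; P(defective|M2) = 0.259; P(defective|M3) = 0.272.
Prior × likelihood for each source: 0.27·0.161=0.04347, 0.27·0.259=0.06993, 0.46·0.272=0.1251. Summing gives P(defective) = 0.23852.
P(Machine 2 | defective) = 0.06993 / 0.23852 = 0.293.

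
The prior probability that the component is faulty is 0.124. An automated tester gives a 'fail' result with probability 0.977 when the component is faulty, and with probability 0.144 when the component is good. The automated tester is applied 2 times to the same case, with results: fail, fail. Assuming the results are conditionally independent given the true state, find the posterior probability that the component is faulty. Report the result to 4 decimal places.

With H the event that the component is faulty, the joint likelihood of the observed sequence is P(data|H) = 0.977·0.977 = 0.95453 and P(data|¬H) = 0.144·0.144 = 0.020736.
Bayes: P(H|data) = 0.124·0.95453 / (0.124·0.95453 + 0.876·0.020736) = 0.11836/0.13653 = 0.8670.

Posterior P(H) ≈ 0.8670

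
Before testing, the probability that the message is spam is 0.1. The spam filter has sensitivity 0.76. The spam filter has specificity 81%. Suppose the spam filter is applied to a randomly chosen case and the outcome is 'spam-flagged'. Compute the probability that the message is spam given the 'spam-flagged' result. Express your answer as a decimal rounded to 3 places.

P(H | E) ≈ 0.308

Let H be the event that the message is spam. P(H) = 0.1, so P(¬H) = 0.9. With E the 'spam-flagged' result, P(E|H) = 0.76 and P(E|¬H) = 0.19.
P(E) = 0.76·0.1 + 0.19·0.9 = 0.076000 + 0.17100 = 0.24700.
By Bayes' theorem, P(H|E) = 0.076000 / 0.24700 = 0.308.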